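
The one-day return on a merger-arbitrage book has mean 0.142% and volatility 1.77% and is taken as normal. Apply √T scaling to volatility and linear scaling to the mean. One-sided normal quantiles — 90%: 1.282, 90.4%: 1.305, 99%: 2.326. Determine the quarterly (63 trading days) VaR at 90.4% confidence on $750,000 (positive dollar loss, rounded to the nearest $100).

$70,400

σ_{63d} = 1.77% × √63 = 14.049%; μ_{63d} = 63 × 0.142% = 8.946%.
VaR = −(8.946%) + 1.305 × 14.049% = 9.388%.
On $750,000: 0.09388 × $750,000 = $70,410.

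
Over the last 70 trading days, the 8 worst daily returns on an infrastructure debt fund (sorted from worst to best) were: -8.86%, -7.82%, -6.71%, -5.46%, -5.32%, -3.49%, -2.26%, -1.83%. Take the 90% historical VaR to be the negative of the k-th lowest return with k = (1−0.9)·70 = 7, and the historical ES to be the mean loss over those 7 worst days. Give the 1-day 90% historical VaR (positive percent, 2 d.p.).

2.26%

k = 7; the 7th lowest return is -2.26%, so VaR = 2.26%.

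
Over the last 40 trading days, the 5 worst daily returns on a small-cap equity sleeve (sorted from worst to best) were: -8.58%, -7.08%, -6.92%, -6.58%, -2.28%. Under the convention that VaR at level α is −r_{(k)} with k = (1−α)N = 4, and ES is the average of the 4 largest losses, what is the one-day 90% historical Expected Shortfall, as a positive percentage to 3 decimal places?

The 4 worst returns sum to -29.16%.
ES = −(-29.16%) / 4 = 7.29% ≈ 7.290%.

7.290%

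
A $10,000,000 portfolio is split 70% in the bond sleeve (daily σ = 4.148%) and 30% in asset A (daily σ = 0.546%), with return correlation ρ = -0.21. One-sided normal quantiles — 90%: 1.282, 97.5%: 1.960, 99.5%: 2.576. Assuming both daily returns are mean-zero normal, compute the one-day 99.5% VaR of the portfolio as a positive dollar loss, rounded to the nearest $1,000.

σ_p² = 0.7²·4.148² + 0.3²·0.546² + 2·-0.21·0.7·0.3·4.148·0.546 = 8.2580 (%²).
σ_p = √8.2580 = 2.874%.
VaR = 2.576 × 2.874% = 7.403%; on $10,000,000 that is $740,300.

$740,000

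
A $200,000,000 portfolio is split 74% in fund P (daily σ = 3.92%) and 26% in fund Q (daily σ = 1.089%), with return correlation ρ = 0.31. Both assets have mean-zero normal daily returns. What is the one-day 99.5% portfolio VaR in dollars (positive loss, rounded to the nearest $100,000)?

σ_p² = 0.74²·3.92² + 0.26²·1.089² + 2·0.31·0.74·0.26·3.92·1.089 = 9.0040 (%²).
σ_p = √9.0040 = 3.001%.
At 99.5%, z = 2.576.
VaR = 2.576 × 3.001% = 7.731%; on $200,000,000 that is $15,462,000.

$15,500,000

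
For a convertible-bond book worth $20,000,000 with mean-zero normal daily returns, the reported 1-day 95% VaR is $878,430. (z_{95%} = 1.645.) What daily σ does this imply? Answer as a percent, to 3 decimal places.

VaR as a fraction: $878,430 / $20,000,000 = 4.392%.
σ = VaR / z = 4.392% / 1.645 = 2.670%.

2.670%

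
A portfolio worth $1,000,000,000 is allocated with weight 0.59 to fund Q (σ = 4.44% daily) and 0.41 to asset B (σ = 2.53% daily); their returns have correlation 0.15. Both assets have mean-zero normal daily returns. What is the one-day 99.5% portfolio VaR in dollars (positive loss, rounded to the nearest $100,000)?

$76,200,000

σ_p² = 0.59²·4.44² + 0.41²·2.53² + 2·0.15·0.59·0.41·4.44·2.53 = 8.7535 (%²).
σ_p = √8.7535 = 2.959%.
At 99.5%, z = 2.576.
VaR = 2.576 × 2.959% = 7.622%; on $1,000,000,000 that is $76,220,000.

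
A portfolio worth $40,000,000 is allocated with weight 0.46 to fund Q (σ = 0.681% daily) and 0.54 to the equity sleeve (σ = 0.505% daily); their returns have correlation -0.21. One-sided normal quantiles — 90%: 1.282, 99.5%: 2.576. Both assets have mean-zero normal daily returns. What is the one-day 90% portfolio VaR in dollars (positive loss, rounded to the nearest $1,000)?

$190,000

σ_p² = 0.46²·0.681² + 0.54²·0.505² + 2·-0.21·0.46·0.54·0.681·0.505 = 0.1366 (%²).
σ_p = √0.1366 = 0.370%.
VaR = 1.282 × 0.370% = 0.474%; on $40,000,000 that is $189,600.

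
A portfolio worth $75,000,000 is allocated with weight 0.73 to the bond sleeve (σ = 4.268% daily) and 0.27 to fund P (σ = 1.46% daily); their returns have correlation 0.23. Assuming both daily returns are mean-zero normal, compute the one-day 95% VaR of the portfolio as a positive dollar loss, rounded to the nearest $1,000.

σ_p² = 0.73²·4.268² + 0.27²·1.46² + 2·0.23·0.73·0.27·4.268·1.46 = 10.4276 (%²).
σ_p = √10.4276 = 3.229%.
At 95%, z = 1.645.
VaR = 1.645 × 3.229% = 5.312%; on $75,000,000 that is $3,984,000.

$3,984,000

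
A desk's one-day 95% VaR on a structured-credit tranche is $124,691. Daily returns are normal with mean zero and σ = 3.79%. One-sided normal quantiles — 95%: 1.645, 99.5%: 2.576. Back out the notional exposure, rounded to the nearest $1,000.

$2,000,000

VaR as a fraction of value: z·σ = 1.645 × 3.79% = 6.23455%.
Position = $124,691 / 0.0623455 = $2,000,000.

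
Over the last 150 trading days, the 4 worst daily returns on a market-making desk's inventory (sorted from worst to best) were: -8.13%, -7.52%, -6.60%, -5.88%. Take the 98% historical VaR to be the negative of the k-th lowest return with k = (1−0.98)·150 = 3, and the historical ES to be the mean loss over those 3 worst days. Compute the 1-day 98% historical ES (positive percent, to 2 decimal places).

7.42%

The 3 worst returns sum to -22.25%.
ES = −(-22.25%) / 3 = 7.4166…% ≈ 7.42%.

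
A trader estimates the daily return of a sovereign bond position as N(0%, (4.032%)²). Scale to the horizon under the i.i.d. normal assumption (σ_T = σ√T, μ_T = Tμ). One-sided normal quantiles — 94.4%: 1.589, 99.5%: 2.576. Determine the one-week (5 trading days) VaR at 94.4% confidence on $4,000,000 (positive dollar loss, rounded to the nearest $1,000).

$573,000

σ_{5d} = 4.032% × √5 = 9.016%.
VaR = 1.589 × 9.016% = 14.326%.
On $4,000,000: 0.14326 × $4,000,000 = $573,040.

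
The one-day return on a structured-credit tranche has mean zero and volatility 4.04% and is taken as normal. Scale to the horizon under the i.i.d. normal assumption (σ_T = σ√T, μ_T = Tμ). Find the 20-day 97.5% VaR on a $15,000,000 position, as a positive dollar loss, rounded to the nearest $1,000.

$5,312,000

At 97.5%, z = 1.960.
σ_{20d} = 4.04% × √20 = 18.067%.
VaR = 1.960 × 18.067% = 35.411%.
On $15,000,000: 0.35411 × $15,000,000 = $5,311,650.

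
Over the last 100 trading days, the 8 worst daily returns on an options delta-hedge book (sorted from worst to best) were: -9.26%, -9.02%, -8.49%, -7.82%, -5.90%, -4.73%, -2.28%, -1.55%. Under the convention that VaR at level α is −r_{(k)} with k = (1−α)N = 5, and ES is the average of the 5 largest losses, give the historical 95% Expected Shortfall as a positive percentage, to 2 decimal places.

The 5 worst returns sum to -40.49%.
ES = −(-40.49%) / 5 = 8.098% ≈ 8.10%.

8.10%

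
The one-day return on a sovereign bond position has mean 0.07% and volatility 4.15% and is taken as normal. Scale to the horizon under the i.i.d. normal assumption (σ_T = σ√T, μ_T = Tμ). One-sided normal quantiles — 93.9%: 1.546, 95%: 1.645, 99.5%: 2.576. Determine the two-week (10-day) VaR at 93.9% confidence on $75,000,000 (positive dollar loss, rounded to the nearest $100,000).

σ_{10d} = 4.15% × √10 = 13.123%; μ_{10d} = 10 × 0.07% = 0.700%.
VaR = −(0.700%) + 1.546 × 13.123% = 19.588%.
On $75,000,000: 0.19588 × $75,000,000 = $14,691,000.

$14,700,000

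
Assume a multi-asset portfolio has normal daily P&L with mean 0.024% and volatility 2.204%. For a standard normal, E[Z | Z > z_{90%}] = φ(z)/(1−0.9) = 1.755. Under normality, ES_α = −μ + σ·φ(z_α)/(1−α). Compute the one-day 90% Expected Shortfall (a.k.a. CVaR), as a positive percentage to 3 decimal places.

ES = −(0.024%) + 2.204% × 1.755 = 3.844%.

3.844%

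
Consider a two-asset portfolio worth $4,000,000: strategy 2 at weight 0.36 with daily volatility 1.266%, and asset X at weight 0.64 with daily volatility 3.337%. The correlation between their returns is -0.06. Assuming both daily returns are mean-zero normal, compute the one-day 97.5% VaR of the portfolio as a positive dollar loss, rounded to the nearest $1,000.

$169,000

σ_p² = 0.36²·1.266² + 0.64²·3.337² + 2·-0.06·0.36·0.64·1.266·3.337 = 4.6520 (%²).
σ_p = √4.6520 = 2.157%.
At 97.5%, z = 1.960.
VaR = 1.960 × 2.157% = 4.228%; on $4,000,000 that is $169,120.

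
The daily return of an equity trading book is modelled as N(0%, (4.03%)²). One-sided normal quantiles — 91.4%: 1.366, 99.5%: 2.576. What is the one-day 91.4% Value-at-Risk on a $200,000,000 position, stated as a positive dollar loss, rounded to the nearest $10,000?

VaR = z·σ = 1.366 × 4.03% = 5.505%.
On $200,000,000: 0.05505 × $200,000,000 = $11,010,000.

$11,010,000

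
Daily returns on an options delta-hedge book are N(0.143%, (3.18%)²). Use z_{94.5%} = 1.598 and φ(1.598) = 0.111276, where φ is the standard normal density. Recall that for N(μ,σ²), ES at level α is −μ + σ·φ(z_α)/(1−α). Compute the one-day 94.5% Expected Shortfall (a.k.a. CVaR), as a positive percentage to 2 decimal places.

6.29%

Tail multiplier: φ(z)/(1−α) = 0.111276 / 0.055 = 2.023.
ES = −(0.143%) + 3.18% × 2.023 = 6.290%.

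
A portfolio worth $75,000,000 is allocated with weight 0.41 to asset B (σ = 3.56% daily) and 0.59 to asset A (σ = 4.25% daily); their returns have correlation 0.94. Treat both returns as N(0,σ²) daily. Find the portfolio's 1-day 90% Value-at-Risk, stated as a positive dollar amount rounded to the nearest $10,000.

σ_p² = 0.41²·3.56² + 0.59²·4.25² + 2·0.94·0.41·0.59·3.56·4.25 = 15.2987 (%²).
σ_p = √15.2987 = 3.911%.
At 90%, z = 1.282.
VaR = 1.282 × 3.911% = 5.014%; on $75,000,000 that is $3,760,500.

$3,760,000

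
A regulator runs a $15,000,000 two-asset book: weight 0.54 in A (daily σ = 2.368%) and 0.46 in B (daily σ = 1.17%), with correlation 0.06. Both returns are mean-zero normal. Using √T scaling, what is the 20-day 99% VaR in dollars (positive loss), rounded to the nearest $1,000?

σ_p = √(0.54²·2.368² + 0.46²·1.17² + 2·0.06·0.54·0.46·2.368·1.17) = 1.417%.
σ_{20d} = 1.417% × √20 = 6.337%.
z(99%) = 2.326.
VaR = 2.326 × 6.337% = 14.740%; on $15,000,000 that is $2,211,000.

$2,211,000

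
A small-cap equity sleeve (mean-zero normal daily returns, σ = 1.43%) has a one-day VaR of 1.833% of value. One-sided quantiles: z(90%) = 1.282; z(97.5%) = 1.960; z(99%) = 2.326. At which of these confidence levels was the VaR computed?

90%

Implied z = VaR/σ = 1.833 / 1.43 = 1.282.
This matches z(90%) = 1.282.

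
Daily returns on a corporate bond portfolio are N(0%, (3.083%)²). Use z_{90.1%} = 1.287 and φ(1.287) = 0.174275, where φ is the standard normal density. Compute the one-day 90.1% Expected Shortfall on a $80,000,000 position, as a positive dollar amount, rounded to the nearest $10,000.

$4,340,000

Tail multiplier: φ(z)/(1−α) = 0.174275 / 0.099 = 1.760.
ES = 3.083% × 1.760 = 5.426%.
On $80,000,000: 0.05426 × $80,000,000 = $4,340,800.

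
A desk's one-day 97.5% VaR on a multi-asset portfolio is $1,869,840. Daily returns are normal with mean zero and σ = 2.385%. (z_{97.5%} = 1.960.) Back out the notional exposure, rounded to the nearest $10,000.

VaR as a fraction of value: z·σ = 1.960 × 2.385% = 4.6746%.
Position = $1,869,840 / 0.046746 = $40,000,000.

$40,000,000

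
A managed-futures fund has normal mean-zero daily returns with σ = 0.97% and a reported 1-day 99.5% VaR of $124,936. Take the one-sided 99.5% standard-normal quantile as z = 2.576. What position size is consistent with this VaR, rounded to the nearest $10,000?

$5,000,000

VaR as a fraction of value: z·σ = 2.576 × 0.97% = 2.49872%.
Position = $124,936 / 0.0249872 = $5,000,000.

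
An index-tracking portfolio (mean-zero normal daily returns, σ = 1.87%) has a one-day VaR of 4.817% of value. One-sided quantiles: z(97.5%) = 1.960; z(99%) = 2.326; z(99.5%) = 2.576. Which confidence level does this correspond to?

Implied z = VaR/σ = 4.817 / 1.87 = 2.576.
This matches z(99.5%) = 2.576.

99.5%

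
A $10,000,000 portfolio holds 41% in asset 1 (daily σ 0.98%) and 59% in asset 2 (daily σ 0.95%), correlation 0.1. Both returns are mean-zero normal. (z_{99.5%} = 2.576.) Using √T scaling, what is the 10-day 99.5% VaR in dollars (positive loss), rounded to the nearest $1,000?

σ_p = √(0.41²·0.98² + 0.59²·0.95² + 2·0.1·0.41·0.59·0.98·0.95) = 0.722%.
σ_{10d} = 0.722% × √10 = 2.283%.
VaR = 2.576 × 2.283% = 5.881%; on $10,000,000 that is $588,100.

$588,000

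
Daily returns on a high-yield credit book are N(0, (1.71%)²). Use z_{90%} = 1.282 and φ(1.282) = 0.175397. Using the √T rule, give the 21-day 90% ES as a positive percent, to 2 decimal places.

13.74%

σ_{21d} = 1.71% × √21 = 7.836%.
ES multiplier = φ(z)/(1−α) = 0.175397/0.1 = 1.754.
ES = 7.836% × 1.754 = 13.744%.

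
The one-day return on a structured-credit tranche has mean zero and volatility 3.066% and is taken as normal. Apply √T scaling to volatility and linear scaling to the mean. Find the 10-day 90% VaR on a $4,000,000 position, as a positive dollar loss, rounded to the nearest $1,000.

At 90%, z = 1.282.
σ_{10d} = 3.066% × √10 = 9.696%.
VaR = 1.282 × 9.696% = 12.430%.
On $4,000,000: 0.12430 × $4,000,000 = $497,200.

$497,000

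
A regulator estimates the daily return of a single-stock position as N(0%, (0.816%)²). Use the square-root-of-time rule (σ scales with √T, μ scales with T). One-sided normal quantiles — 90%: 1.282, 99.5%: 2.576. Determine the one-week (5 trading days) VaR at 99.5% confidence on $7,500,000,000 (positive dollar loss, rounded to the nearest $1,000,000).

$353,000,000

σ_{5d} = 0.816% × √5 = 1.825%.
VaR = 2.576 × 1.825% = 4.701%.
On $7,500,000,000: 0.04701 × $7,500,000,000 = $352,575,000.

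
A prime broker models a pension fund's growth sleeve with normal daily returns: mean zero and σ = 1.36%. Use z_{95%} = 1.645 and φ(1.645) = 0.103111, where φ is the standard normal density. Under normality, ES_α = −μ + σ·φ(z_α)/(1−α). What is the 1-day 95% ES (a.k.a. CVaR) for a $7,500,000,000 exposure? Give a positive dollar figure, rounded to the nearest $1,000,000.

Tail multiplier: φ(z)/(1−α) = 0.103111 / 0.05 = 2.062.
ES = 1.36% × 2.062 = 2.804%.
On $7,500,000,000: 0.02804 × $7,500,000,000 = $210,300,000.

$210,000,000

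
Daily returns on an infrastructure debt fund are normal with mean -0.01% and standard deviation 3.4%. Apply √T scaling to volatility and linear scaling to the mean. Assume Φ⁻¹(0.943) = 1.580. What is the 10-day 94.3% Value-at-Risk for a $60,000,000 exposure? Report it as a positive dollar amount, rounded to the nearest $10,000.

σ_{10d} = 3.4% × √10 = 10.752%; μ_{10d} = 10 × -0.01% = -0.100%.
VaR = −(-0.100%) + 1.580 × 10.752% = 17.088%.
On $60,000,000: 0.17088 × $60,000,000 = $10,252,800.

$10,250,000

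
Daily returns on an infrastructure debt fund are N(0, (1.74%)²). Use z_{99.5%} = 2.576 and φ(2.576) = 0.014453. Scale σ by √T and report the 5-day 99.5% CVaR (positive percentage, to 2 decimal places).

σ_{5d} = 1.74% × √5 = 3.891%.
ES multiplier = φ(z)/(1−α) = 0.014453/0.005 = 2.891.
ES = 3.891% × 2.891 = 11.249%.

11.25%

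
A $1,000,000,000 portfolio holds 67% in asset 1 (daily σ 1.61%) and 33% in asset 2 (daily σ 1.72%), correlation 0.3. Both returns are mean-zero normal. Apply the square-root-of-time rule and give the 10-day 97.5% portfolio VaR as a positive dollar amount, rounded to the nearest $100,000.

σ_p = √(0.67²·1.61² + 0.33²·1.72² + 2·0.3·0.67·0.33·1.61·1.72) = 1.361%.
σ_{10d} = 1.361% × √10 = 4.304%.
z(97.5%) = 1.960.
VaR = 1.960 × 4.304% = 8.436%; on $1,000,000,000 that is $84,360,000.

$84,400,000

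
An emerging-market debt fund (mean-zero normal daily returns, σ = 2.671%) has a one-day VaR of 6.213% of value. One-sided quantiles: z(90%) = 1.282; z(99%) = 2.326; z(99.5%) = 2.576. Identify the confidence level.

Implied z = VaR/σ = 6.213 / 2.671 = 2.326.
This matches z(99%) = 2.326.

99%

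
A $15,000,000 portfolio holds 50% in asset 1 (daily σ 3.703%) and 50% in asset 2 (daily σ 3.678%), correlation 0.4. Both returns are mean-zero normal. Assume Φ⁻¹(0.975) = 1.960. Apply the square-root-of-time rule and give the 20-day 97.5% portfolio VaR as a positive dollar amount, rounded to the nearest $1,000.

$4,060,000

σ_p = √(0.5²·3.703² + 0.5²·3.678² + 2·0.4·0.5·0.5·3.703·3.678) = 3.088%.
σ_{20d} = 3.088% × √20 = 13.810%.
VaR = 1.960 × 13.810% = 27.068%; on $15,000,000 that is $4,060,200.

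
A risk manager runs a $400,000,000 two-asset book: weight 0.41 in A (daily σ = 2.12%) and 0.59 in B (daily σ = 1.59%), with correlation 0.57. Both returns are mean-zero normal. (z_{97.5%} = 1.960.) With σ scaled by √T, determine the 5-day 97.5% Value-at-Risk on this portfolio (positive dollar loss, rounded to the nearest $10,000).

σ_p = √(0.41²·2.12² + 0.59²·1.59² + 2·0.57·0.41·0.59·2.12·1.59) = 1.602%.
σ_{5d} = 1.602% × √5 = 3.582%.
VaR = 1.960 × 3.582% = 7.021%; on $400,000,000 that is $28,084,000.

$28,080,000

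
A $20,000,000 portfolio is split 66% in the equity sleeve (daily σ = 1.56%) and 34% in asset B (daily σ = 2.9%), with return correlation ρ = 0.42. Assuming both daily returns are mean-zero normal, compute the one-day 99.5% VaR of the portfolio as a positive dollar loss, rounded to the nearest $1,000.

σ_p² = 0.66²·1.56² + 0.34²·2.9² + 2·0.42·0.66·0.34·1.56·2.9 = 2.8850 (%²).
σ_p = √2.8850 = 1.699%.
At 99.5%, z = 2.576.
VaR = 2.576 × 1.699% = 4.377%; on $20,000,000 that is $875,400.

$875,000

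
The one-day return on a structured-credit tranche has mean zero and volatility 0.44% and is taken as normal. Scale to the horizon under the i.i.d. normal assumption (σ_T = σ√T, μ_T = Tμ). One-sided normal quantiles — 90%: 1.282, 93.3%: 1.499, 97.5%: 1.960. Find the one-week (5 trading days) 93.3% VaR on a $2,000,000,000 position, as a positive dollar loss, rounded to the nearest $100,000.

σ_{5d} = 0.44% × √5 = 0.984%.
VaR = 1.499 × 0.984% = 1.475%.
On $2,000,000,000: 0.01475 × $2,000,000,000 = $29,500,000.

$29,500,000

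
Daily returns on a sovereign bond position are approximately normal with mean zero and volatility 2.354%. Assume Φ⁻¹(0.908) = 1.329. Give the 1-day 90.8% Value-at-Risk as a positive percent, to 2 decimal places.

VaR = z·σ = 1.329 × 2.354% = 3.128%.

3.13%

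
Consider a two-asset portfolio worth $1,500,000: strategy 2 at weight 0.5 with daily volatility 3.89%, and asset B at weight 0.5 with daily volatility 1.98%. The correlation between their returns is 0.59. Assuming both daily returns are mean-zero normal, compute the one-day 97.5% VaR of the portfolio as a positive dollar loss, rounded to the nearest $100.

$78,000

σ_p² = 0.5²·3.89² + 0.5²·1.98² + 2·0.59·0.5·0.5·3.89·1.98 = 7.0353 (%²).
σ_p = √7.0353 = 2.652%.
At 97.5%, z = 1.960.
VaR = 1.960 × 2.652% = 5.198%; on $1,500,000 that is $77,970.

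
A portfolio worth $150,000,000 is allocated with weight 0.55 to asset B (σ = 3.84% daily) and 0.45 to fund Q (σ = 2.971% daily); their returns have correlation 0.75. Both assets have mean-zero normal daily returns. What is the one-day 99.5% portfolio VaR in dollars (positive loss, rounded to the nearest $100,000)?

σ_p² = 0.55²·3.84² + 0.45²·2.971² + 2·0.75·0.55·0.45·3.84·2.971 = 10.4834 (%²).
σ_p = √10.4834 = 3.238%.
At 99.5%, z = 2.576.
VaR = 2.576 × 3.238% = 8.341%; on $150,000,000 that is $12,511,500.

$12,500,000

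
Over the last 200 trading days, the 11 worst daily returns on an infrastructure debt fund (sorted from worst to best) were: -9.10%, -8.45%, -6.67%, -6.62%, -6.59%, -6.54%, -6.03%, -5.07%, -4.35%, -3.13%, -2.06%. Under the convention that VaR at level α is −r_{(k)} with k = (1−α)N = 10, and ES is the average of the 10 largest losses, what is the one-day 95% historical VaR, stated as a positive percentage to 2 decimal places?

k = 10; the 10th lowest return is -3.13%, so VaR = 3.13%.

3.13%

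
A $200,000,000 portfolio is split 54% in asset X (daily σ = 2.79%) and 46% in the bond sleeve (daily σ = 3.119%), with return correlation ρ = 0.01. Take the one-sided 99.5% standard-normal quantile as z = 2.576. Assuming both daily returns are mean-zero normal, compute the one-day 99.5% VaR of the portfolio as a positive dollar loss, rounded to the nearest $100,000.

$10,800,000

σ_p² = 0.54²·2.79² + 0.46²·3.119² + 2·0.01·0.54·0.46·2.79·3.119 = 4.3716 (%²).
σ_p = √4.3716 = 2.091%.
VaR = 2.576 × 2.091% = 5.386%; on $200,000,000 that is $10,772,000.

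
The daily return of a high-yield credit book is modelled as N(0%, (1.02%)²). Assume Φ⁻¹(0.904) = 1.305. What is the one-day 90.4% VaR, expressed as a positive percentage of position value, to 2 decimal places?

VaR = z·σ = 1.305 × 1.02% = 1.331%.

1.33%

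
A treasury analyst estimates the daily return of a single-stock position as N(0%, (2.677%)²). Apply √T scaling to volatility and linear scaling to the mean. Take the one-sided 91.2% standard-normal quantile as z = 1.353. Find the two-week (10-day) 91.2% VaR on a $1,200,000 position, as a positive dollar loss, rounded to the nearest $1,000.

σ_{10d} = 2.677% × √10 = 8.465%.
VaR = 1.353 × 8.465% = 11.453%.
On $1,200,000: 0.11453 × $1,200,000 = $137,436.

$137,000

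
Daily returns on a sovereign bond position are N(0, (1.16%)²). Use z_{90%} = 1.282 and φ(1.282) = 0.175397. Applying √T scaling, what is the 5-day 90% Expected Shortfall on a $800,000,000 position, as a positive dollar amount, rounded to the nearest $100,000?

$36,400,000

σ_{5d} = 1.16% × √5 = 2.594%.
ES multiplier = φ(z)/(1−α) = 0.175397/0.1 = 1.754.
ES = 2.594% × 1.754 = 4.550%; on $800,000,000: $36,400,000.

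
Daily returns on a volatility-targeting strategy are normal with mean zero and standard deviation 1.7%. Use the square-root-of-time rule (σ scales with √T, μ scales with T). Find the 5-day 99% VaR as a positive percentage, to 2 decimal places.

At 99%, z = 2.326.
σ_{5d} = 1.7% × √5 = 3.801%.
VaR = 2.326 × 3.801% = 8.841%.

8.84%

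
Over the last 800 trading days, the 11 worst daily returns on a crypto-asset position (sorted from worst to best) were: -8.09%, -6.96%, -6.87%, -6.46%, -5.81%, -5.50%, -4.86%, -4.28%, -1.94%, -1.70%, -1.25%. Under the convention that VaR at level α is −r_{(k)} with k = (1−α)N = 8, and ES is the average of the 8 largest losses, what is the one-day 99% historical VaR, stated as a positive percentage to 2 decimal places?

4.28%

k = 8; the 8th lowest return is -4.28%, so VaR = 4.28%.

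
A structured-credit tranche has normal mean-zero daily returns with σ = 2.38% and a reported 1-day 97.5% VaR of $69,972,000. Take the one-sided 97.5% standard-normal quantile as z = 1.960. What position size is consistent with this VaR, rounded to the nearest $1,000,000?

$1,500,000,000

VaR as a fraction of value: z·σ = 1.960 × 2.38% = 4.6648%.
Position = $69,972,000 / 0.046648 = $1,500,000,000.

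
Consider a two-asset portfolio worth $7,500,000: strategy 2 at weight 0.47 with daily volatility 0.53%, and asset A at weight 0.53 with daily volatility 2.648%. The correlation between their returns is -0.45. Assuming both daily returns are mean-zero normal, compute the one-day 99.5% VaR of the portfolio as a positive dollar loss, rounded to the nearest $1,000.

$253,000

σ_p² = 0.47²·0.53² + 0.53²·2.648² + 2·-0.45·0.47·0.53·0.53·2.648 = 1.7171 (%²).
σ_p = √1.7171 = 1.310%.
At 99.5%, z = 2.576.
VaR = 2.576 × 1.310% = 3.375%; on $7,500,000 that is $253,125.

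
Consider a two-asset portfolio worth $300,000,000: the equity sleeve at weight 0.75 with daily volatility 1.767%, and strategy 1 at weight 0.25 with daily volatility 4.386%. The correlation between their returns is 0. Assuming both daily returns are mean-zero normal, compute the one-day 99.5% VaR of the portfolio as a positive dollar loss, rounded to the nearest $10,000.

σ_p² = 0.75²·1.767² + 0.25²·4.386² + 2·0·0.75·0.25·1.767·4.386 = 2.9586 (%²).
σ_p = √2.9586 = 1.720%.
At 99.5%, z = 2.576.
VaR = 2.576 × 1.720% = 4.431%; on $300,000,000 that is $13,293,000.

$13,290,000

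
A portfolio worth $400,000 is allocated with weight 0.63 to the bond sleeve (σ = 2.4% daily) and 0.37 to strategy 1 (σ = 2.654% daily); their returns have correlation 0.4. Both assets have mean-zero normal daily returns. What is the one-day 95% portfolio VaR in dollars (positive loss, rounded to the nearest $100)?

σ_p² = 0.63²·2.4² + 0.37²·2.654² + 2·0.4·0.63·0.37·2.4·2.654 = 4.4382 (%²).
σ_p = √4.4382 = 2.107%.
At 95%, z = 1.645.
VaR = 1.645 × 2.107% = 3.466%; on $400,000 that is $13,864.

$13,900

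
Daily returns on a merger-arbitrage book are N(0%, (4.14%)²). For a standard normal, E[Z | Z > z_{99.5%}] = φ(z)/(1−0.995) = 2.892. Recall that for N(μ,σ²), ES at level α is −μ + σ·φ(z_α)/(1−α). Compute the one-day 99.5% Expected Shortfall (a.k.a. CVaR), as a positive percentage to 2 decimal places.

11.97%

ES = 4.14% × 2.892 = 11.973%.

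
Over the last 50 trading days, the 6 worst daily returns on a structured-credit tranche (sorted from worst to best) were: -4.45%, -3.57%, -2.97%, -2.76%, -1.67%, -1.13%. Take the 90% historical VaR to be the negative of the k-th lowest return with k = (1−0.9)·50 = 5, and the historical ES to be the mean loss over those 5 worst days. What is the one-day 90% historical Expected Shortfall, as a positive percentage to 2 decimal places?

3.08%

The 5 worst returns sum to -15.42%.
ES = −(-15.42%) / 5 = 3.084% ≈ 3.08%.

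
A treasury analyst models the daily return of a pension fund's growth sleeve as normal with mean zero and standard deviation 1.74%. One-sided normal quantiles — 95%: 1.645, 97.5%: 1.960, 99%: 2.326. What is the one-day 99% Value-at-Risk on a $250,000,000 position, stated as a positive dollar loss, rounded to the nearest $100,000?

$10,100,000

VaR = z·σ = 2.326 × 1.74% = 4.047%.
On $250,000,000: 0.04047 × $250,000,000 = $10,117,500.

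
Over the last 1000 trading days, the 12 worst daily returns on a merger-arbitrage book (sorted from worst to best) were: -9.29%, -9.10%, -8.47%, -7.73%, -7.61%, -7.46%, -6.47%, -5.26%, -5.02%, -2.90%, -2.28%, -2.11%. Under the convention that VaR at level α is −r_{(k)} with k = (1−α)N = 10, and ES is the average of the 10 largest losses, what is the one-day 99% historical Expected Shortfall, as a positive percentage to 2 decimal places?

The 10 worst returns sum to -69.31%.
ES = −(-69.31%) / 10 = 6.931% ≈ 6.93%.

6.93%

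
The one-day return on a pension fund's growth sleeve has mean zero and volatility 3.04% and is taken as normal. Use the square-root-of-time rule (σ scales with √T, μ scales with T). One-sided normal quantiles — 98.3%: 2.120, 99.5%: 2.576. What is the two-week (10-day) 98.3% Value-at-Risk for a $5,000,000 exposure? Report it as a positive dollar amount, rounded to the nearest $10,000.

$1,020,000

σ_{10d} = 3.04% × √10 = 9.613%.
VaR = 2.120 × 9.613% = 20.380%.
On $5,000,000: 0.20380 × $5,000,000 = $1,019,000.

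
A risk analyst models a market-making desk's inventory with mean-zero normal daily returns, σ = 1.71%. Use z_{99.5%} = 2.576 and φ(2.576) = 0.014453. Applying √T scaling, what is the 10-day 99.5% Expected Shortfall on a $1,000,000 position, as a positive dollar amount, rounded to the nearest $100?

$156,300

σ_{10d} = 1.71% × √10 = 5.407%.
ES multiplier = φ(z)/(1−α) = 0.014453/0.005 = 2.891.
ES = 5.407% × 2.891 = 15.632%; on $1,000,000: $156,320.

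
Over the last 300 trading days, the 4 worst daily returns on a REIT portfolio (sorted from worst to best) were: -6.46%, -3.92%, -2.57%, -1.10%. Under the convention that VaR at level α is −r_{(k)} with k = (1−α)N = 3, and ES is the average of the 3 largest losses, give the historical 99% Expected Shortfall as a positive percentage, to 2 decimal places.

4.32%

The 3 worst returns sum to -12.95%.
ES = −(-12.95%) / 3 = 4.3166…% ≈ 4.32%.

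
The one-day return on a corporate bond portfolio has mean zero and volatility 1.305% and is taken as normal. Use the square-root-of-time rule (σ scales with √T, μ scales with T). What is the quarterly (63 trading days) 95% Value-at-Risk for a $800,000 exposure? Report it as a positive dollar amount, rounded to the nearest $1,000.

At 95%, z = 1.645.
σ_{63d} = 1.305% × √63 = 10.358%.
VaR = 1.645 × 10.358% = 17.039%.
On $800,000: 0.17039 × $800,000 = $136,312.

$136,000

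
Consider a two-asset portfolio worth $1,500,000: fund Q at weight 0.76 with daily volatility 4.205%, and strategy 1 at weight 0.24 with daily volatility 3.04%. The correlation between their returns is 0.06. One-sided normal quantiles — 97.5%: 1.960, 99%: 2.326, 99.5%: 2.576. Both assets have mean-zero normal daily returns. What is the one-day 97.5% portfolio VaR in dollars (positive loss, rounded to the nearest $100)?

σ_p² = 0.76²·4.205² + 0.24²·3.04² + 2·0.06·0.76·0.24·4.205·3.04 = 11.0253 (%²).
σ_p = √11.0253 = 3.320%.
VaR = 1.960 × 3.320% = 6.507%; on $1,500,000 that is $97,605.

$97,600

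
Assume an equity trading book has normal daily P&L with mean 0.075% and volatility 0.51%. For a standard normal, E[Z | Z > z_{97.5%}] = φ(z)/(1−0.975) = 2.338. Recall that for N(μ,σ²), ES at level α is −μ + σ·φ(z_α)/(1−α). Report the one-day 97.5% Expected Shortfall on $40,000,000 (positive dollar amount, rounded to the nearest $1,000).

ES = −(0.075%) + 0.51% × 2.338 = 1.117%.
On $40,000,000: 0.01117 × $40,000,000 = $446,800.

$447,000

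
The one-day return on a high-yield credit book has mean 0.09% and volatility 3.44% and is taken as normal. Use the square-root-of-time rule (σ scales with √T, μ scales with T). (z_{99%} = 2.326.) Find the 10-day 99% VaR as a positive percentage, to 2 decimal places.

σ_{10d} = 3.44% × √10 = 10.878%; μ_{10d} = 10 × 0.09% = 0.900%.
VaR = −(0.900%) + 2.326 × 10.878% = 24.402%.

24.40%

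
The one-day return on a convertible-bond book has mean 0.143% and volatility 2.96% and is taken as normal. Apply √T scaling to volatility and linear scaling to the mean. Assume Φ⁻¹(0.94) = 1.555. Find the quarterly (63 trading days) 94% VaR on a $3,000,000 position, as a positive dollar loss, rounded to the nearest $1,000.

σ_{63d} = 2.96% × √63 = 23.494%; μ_{63d} = 63 × 0.143% = 9.009%.
VaR = −(9.009%) + 1.555 × 23.494% = 27.524%.
On $3,000,000: 0.27524 × $3,000,000 = $825,720.

$826,000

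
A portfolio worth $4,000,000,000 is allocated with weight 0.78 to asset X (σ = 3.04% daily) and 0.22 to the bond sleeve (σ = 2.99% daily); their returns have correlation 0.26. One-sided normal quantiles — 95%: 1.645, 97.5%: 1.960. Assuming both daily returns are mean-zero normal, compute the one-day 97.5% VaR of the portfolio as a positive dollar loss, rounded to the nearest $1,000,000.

$205,000,000

σ_p² = 0.78²·3.04² + 0.22²·2.99² + 2·0.26·0.78·0.22·3.04·2.99 = 6.8664 (%²).
σ_p = √6.8664 = 2.620%.
VaR = 1.960 × 2.620% = 5.135%; on $4,000,000,000 that is $205,400,000.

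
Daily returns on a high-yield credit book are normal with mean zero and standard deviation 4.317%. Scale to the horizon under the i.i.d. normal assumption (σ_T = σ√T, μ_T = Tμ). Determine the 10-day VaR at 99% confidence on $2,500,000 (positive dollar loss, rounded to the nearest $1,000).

$794,000

At 99%, z = 2.326.
σ_{10d} = 4.317% × √10 = 13.652%.
VaR = 2.326 × 13.652% = 31.755%.
On $2,500,000: 0.31755 × $2,500,000 = $793,875.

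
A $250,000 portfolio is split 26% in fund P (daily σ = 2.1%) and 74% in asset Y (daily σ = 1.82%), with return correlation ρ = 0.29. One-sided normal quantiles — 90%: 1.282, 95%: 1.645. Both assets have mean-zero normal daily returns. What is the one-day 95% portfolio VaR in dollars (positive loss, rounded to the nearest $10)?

$6,550

σ_p² = 0.26²·2.1² + 0.74²·1.82² + 2·0.29·0.26·0.74·2.1·1.82 = 2.5385 (%²).
σ_p = √2.5385 = 1.593%.
VaR = 1.645 × 1.593% = 2.620%; on $250,000 that is $6,550.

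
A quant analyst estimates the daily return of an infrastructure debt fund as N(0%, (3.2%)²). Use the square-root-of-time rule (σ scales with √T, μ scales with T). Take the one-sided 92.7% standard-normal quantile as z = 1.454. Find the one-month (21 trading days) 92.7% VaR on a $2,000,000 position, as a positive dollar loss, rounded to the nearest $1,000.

$426,000

σ_{21d} = 3.2% × √21 = 14.664%.
VaR = 1.454 × 14.664% = 21.321%.
On $2,000,000: 0.21321 × $2,000,000 = $426,420.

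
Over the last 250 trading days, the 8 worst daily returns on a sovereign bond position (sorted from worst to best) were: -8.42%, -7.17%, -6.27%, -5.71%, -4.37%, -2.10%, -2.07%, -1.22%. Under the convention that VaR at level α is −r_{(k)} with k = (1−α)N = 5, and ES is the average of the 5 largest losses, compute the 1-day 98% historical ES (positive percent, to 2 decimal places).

The 5 worst returns sum to -31.94%.
ES = −(-31.94%) / 5 = 6.388% ≈ 6.39%.

6.39%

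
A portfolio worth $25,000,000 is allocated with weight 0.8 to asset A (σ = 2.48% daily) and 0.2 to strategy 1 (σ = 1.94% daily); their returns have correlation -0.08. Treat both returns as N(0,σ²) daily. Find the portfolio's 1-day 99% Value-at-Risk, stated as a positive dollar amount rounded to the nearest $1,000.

σ_p² = 0.8²·2.48² + 0.2²·1.94² + 2·-0.08·0.8·0.2·2.48·1.94 = 3.9636 (%²).
σ_p = √3.9636 = 1.991%.
At 99%, z = 2.326.
VaR = 2.326 × 1.991% = 4.631%; on $25,000,000 that is $1,157,750.

$1,158,000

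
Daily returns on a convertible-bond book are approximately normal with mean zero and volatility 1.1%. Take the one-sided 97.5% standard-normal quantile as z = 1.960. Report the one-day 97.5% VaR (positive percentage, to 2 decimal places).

2.16%

VaR = z·σ = 1.960 × 1.1% = 2.156%.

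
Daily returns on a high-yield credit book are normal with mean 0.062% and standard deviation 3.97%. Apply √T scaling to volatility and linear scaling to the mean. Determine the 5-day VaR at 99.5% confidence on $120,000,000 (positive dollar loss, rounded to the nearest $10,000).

$27,070,000

At 99.5%, z = 2.576.
σ_{5d} = 3.97% × √5 = 8.877%; μ_{5d} = 5 × 0.062% = 0.310%.
VaR = −(0.310%) + 2.576 × 8.877% = 22.557%.
On $120,000,000: 0.22557 × $120,000,000 = $27,068,400.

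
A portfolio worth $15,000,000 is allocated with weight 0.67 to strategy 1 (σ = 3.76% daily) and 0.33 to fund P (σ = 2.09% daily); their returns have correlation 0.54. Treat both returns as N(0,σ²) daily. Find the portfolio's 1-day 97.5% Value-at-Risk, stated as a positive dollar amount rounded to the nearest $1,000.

σ_p² = 0.67²·3.76² + 0.33²·2.09² + 2·0.54·0.67·0.33·3.76·2.09 = 8.6985 (%²).
σ_p = √8.6985 = 2.949%.
At 97.5%, z = 1.960.
VaR = 1.960 × 2.949% = 5.780%; on $15,000,000 that is $867,000.

$867,000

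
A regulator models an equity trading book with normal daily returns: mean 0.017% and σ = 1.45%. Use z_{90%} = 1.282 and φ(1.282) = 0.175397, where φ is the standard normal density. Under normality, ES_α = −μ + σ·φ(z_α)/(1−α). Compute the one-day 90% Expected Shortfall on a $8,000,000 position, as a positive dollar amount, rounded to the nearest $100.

$202,100

Tail multiplier: φ(z)/(1−α) = 0.175397 / 0.1 = 1.754.
ES = −(0.017%) + 1.45% × 1.754 = 2.526%.
On $8,000,000: 0.02526 × $8,000,000 = $202,080.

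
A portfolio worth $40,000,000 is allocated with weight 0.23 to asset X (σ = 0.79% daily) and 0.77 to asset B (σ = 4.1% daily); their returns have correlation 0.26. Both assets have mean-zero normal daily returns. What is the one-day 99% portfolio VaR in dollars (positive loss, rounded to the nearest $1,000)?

σ_p² = 0.23²·0.79² + 0.77²·4.1² + 2·0.26·0.23·0.77·0.79·4.1 = 10.2979 (%²).
σ_p = √10.2979 = 3.209%.
At 99%, z = 2.326.
VaR = 2.326 × 3.209% = 7.464%; on $40,000,000 that is $2,985,600.

$2,986,000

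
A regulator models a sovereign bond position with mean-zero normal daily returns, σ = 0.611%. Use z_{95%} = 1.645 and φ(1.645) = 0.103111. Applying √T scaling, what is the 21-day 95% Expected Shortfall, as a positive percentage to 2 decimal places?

5.77%

σ_{21d} = 0.611% × √21 = 2.800%.
ES multiplier = φ(z)/(1−α) = 0.103111/0.05 = 2.062.
ES = 2.800% × 2.062 = 5.774%.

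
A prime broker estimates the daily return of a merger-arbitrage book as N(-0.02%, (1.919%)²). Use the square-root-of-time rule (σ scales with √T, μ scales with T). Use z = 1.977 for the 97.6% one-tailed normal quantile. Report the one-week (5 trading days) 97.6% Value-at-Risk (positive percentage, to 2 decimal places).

σ_{5d} = 1.919% × √5 = 4.291%; μ_{5d} = 5 × -0.02% = -0.100%.
VaR = −(-0.100%) + 1.977 × 4.291% = 8.583%.

8.58%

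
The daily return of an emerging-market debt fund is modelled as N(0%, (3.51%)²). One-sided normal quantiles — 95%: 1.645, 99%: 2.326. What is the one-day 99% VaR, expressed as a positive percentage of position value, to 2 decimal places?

8.16%

VaR = z·σ = 2.326 × 3.51% = 8.164%.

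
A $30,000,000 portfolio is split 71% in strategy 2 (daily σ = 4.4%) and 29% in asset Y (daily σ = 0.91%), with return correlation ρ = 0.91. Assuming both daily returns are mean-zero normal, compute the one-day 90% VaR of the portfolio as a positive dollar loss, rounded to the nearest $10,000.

$1,290,000

σ_p² = 0.71²·4.4² + 0.29²·0.91² + 2·0.91·0.71·0.29·4.4·0.91 = 11.3295 (%²).
σ_p = √11.3295 = 3.366%.
At 90%, z = 1.282.
VaR = 1.282 × 3.366% = 4.315%; on $30,000,000 that is $1,294,500.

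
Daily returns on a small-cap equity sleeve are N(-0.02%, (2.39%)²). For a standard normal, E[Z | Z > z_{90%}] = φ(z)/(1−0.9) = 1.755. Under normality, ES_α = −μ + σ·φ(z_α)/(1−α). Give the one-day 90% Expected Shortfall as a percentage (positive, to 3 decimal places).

ES = −(-0.02%) + 2.39% × 1.755 = 4.214%.

4.214%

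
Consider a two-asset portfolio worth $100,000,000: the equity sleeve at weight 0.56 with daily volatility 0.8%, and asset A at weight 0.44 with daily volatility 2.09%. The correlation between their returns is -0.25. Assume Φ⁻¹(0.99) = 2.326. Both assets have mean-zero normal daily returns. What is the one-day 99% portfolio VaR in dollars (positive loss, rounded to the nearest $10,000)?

$2,130,000

σ_p² = 0.56²·0.8² + 0.44²·2.09² + 2·-0.25·0.56·0.44·0.8·2.09 = 0.8404 (%²).
σ_p = √0.8404 = 0.917%.
VaR = 2.326 × 0.917% = 2.133%; on $100,000,000 that is $2,133,000.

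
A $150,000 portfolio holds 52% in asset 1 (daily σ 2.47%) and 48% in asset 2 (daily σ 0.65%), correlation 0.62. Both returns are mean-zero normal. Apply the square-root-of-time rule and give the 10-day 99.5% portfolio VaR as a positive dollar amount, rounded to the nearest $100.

σ_p = √(0.52²·2.47² + 0.48²·0.65² + 2·0.62·0.52·0.48·2.47·0.65) = 1.498%.
σ_{10d} = 1.498% × √10 = 4.737%.
z(99.5%) = 2.576.
VaR = 2.576 × 4.737% = 12.203%; on $150,000 that is $18,304.

$18,300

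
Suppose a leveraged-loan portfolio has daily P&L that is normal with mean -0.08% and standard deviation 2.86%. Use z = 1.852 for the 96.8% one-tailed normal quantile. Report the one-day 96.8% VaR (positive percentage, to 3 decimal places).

VaR = −μ + z·σ = −(-0.08%) + 1.852 × 2.86% = 5.377%.

5.377%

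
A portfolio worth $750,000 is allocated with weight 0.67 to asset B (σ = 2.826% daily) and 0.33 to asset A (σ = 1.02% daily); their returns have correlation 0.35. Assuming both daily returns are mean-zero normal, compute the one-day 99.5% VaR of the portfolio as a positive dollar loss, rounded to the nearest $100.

$39,300

σ_p² = 0.67²·2.826² + 0.33²·1.02² + 2·0.35·0.67·0.33·2.826·1.02 = 4.1445 (%²).
σ_p = √4.1445 = 2.036%.
At 99.5%, z = 2.576.
VaR = 2.576 × 2.036% = 5.245%; on $750,000 that is $39,338.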